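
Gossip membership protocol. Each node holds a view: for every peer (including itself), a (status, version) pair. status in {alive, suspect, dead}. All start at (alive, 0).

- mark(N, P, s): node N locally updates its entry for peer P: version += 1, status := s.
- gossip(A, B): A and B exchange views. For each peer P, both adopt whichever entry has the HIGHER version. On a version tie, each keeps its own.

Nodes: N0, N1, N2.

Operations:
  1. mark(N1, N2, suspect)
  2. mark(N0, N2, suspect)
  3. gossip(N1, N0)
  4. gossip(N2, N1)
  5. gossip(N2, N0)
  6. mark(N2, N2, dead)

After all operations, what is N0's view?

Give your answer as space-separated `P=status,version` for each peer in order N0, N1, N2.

Op 1: N1 marks N2=suspect -> (suspect,v1)
Op 2: N0 marks N2=suspect -> (suspect,v1)
Op 3: gossip N1<->N0 -> N1.N0=(alive,v0) N1.N1=(alive,v0) N1.N2=(suspect,v1) | N0.N0=(alive,v0) N0.N1=(alive,v0) N0.N2=(suspect,v1)
Op 4: gossip N2<->N1 -> N2.N0=(alive,v0) N2.N1=(alive,v0) N2.N2=(suspect,v1) | N1.N0=(alive,v0) N1.N1=(alive,v0) N1.N2=(suspect,v1)
Op 5: gossip N2<->N0 -> N2.N0=(alive,v0) N2.N1=(alive,v0) N2.N2=(suspect,v1) | N0.N0=(alive,v0) N0.N1=(alive,v0) N0.N2=(suspect,v1)
Op 6: N2 marks N2=dead -> (dead,v2)

Answer: N0=alive,0 N1=alive,0 N2=suspect,1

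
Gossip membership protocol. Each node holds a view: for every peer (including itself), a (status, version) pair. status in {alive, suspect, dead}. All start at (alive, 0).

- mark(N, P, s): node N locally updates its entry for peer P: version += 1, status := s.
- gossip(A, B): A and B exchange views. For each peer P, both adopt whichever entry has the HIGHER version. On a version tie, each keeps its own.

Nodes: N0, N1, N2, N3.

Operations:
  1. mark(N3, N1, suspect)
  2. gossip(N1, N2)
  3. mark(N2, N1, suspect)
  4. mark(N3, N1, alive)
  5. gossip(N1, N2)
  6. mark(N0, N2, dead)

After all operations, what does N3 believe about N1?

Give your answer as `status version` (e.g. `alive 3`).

Answer: alive 2

Derivation:
Op 1: N3 marks N1=suspect -> (suspect,v1)
Op 2: gossip N1<->N2 -> N1.N0=(alive,v0) N1.N1=(alive,v0) N1.N2=(alive,v0) N1.N3=(alive,v0) | N2.N0=(alive,v0) N2.N1=(alive,v0) N2.N2=(alive,v0) N2.N3=(alive,v0)
Op 3: N2 marks N1=suspect -> (suspect,v1)
Op 4: N3 marks N1=alive -> (alive,v2)
Op 5: gossip N1<->N2 -> N1.N0=(alive,v0) N1.N1=(suspect,v1) N1.N2=(alive,v0) N1.N3=(alive,v0) | N2.N0=(alive,v0) N2.N1=(suspect,v1) N2.N2=(alive,v0) N2.N3=(alive,v0)
Op 6: N0 marks N2=dead -> (dead,v1)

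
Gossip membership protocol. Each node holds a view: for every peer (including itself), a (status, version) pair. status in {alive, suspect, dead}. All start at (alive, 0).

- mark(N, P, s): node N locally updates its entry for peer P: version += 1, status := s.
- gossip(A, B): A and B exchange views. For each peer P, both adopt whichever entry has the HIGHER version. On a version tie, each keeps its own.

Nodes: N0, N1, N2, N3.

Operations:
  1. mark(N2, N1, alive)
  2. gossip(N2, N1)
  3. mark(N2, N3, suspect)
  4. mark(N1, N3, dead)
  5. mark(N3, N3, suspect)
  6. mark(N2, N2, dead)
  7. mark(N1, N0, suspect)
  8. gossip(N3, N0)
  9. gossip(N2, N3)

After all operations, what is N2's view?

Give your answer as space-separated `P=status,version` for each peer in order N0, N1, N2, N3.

Op 1: N2 marks N1=alive -> (alive,v1)
Op 2: gossip N2<->N1 -> N2.N0=(alive,v0) N2.N1=(alive,v1) N2.N2=(alive,v0) N2.N3=(alive,v0) | N1.N0=(alive,v0) N1.N1=(alive,v1) N1.N2=(alive,v0) N1.N3=(alive,v0)
Op 3: N2 marks N3=suspect -> (suspect,v1)
Op 4: N1 marks N3=dead -> (dead,v1)
Op 5: N3 marks N3=suspect -> (suspect,v1)
Op 6: N2 marks N2=dead -> (dead,v1)
Op 7: N1 marks N0=suspect -> (suspect,v1)
Op 8: gossip N3<->N0 -> N3.N0=(alive,v0) N3.N1=(alive,v0) N3.N2=(alive,v0) N3.N3=(suspect,v1) | N0.N0=(alive,v0) N0.N1=(alive,v0) N0.N2=(alive,v0) N0.N3=(suspect,v1)
Op 9: gossip N2<->N3 -> N2.N0=(alive,v0) N2.N1=(alive,v1) N2.N2=(dead,v1) N2.N3=(suspect,v1) | N3.N0=(alive,v0) N3.N1=(alive,v1) N3.N2=(dead,v1) N3.N3=(suspect,v1)

Answer: N0=alive,0 N1=alive,1 N2=dead,1 N3=suspect,1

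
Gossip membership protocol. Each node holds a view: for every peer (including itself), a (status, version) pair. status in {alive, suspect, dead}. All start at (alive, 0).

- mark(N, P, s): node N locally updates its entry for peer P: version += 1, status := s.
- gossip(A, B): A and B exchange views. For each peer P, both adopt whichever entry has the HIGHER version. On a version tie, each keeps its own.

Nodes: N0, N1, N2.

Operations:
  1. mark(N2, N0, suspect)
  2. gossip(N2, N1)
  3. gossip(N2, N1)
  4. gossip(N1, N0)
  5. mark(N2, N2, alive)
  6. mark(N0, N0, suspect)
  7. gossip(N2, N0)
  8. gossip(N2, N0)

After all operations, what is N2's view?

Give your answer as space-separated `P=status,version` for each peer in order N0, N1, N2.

Answer: N0=suspect,2 N1=alive,0 N2=alive,1

Derivation:
Op 1: N2 marks N0=suspect -> (suspect,v1)
Op 2: gossip N2<->N1 -> N2.N0=(suspect,v1) N2.N1=(alive,v0) N2.N2=(alive,v0) | N1.N0=(suspect,v1) N1.N1=(alive,v0) N1.N2=(alive,v0)
Op 3: gossip N2<->N1 -> N2.N0=(suspect,v1) N2.N1=(alive,v0) N2.N2=(alive,v0) | N1.N0=(suspect,v1) N1.N1=(alive,v0) N1.N2=(alive,v0)
Op 4: gossip N1<->N0 -> N1.N0=(suspect,v1) N1.N1=(alive,v0) N1.N2=(alive,v0) | N0.N0=(suspect,v1) N0.N1=(alive,v0) N0.N2=(alive,v0)
Op 5: N2 marks N2=alive -> (alive,v1)
Op 6: N0 marks N0=suspect -> (suspect,v2)
Op 7: gossip N2<->N0 -> N2.N0=(suspect,v2) N2.N1=(alive,v0) N2.N2=(alive,v1) | N0.N0=(suspect,v2) N0.N1=(alive,v0) N0.N2=(alive,v1)
Op 8: gossip N2<->N0 -> N2.N0=(suspect,v2) N2.N1=(alive,v0) N2.N2=(alive,v1) | N0.N0=(suspect,v2) N0.N1=(alive,v0) N0.N2=(alive,v1)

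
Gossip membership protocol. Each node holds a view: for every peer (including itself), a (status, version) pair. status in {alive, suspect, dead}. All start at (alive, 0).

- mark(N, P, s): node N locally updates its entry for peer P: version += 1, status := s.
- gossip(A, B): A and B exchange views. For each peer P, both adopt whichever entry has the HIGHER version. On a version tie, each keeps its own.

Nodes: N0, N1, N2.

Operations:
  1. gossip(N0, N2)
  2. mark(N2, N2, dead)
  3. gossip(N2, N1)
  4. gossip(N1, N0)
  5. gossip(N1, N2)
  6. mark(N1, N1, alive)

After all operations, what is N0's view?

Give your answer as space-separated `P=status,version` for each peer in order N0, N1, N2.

Answer: N0=alive,0 N1=alive,0 N2=dead,1

Derivation:
Op 1: gossip N0<->N2 -> N0.N0=(alive,v0) N0.N1=(alive,v0) N0.N2=(alive,v0) | N2.N0=(alive,v0) N2.N1=(alive,v0) N2.N2=(alive,v0)
Op 2: N2 marks N2=dead -> (dead,v1)
Op 3: gossip N2<->N1 -> N2.N0=(alive,v0) N2.N1=(alive,v0) N2.N2=(dead,v1) | N1.N0=(alive,v0) N1.N1=(alive,v0) N1.N2=(dead,v1)
Op 4: gossip N1<->N0 -> N1.N0=(alive,v0) N1.N1=(alive,v0) N1.N2=(dead,v1) | N0.N0=(alive,v0) N0.N1=(alive,v0) N0.N2=(dead,v1)
Op 5: gossip N1<->N2 -> N1.N0=(alive,v0) N1.N1=(alive,v0) N1.N2=(dead,v1) | N2.N0=(alive,v0) N2.N1=(alive,v0) N2.N2=(dead,v1)
Op 6: N1 marks N1=alive -> (alive,v1)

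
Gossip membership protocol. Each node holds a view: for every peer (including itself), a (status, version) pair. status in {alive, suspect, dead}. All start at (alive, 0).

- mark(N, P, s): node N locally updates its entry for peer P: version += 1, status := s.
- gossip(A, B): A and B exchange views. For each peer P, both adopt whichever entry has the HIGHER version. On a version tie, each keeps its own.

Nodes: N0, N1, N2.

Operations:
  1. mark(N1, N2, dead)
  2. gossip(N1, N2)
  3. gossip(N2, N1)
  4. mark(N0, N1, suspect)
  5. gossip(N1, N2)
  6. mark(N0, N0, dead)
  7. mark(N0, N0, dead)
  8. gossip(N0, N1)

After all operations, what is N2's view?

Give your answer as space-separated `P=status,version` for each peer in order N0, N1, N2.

Answer: N0=alive,0 N1=alive,0 N2=dead,1

Derivation:
Op 1: N1 marks N2=dead -> (dead,v1)
Op 2: gossip N1<->N2 -> N1.N0=(alive,v0) N1.N1=(alive,v0) N1.N2=(dead,v1) | N2.N0=(alive,v0) N2.N1=(alive,v0) N2.N2=(dead,v1)
Op 3: gossip N2<->N1 -> N2.N0=(alive,v0) N2.N1=(alive,v0) N2.N2=(dead,v1) | N1.N0=(alive,v0) N1.N1=(alive,v0) N1.N2=(dead,v1)
Op 4: N0 marks N1=suspect -> (suspect,v1)
Op 5: gossip N1<->N2 -> N1.N0=(alive,v0) N1.N1=(alive,v0) N1.N2=(dead,v1) | N2.N0=(alive,v0) N2.N1=(alive,v0) N2.N2=(dead,v1)
Op 6: N0 marks N0=dead -> (dead,v1)
Op 7: N0 marks N0=dead -> (dead,v2)
Op 8: gossip N0<->N1 -> N0.N0=(dead,v2) N0.N1=(suspect,v1) N0.N2=(dead,v1) | N1.N0=(dead,v2) N1.N1=(suspect,v1) N1.N2=(dead,v1)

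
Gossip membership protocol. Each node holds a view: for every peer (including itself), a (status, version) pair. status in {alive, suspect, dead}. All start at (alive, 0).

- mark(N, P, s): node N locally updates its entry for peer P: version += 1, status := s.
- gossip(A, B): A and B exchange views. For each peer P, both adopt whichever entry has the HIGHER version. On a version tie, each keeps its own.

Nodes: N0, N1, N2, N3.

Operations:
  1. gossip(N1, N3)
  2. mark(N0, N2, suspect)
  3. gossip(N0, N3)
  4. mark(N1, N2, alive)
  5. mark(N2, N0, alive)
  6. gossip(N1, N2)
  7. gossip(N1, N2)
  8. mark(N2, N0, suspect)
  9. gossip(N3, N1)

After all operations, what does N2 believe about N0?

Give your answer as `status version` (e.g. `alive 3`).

Op 1: gossip N1<->N3 -> N1.N0=(alive,v0) N1.N1=(alive,v0) N1.N2=(alive,v0) N1.N3=(alive,v0) | N3.N0=(alive,v0) N3.N1=(alive,v0) N3.N2=(alive,v0) N3.N3=(alive,v0)
Op 2: N0 marks N2=suspect -> (suspect,v1)
Op 3: gossip N0<->N3 -> N0.N0=(alive,v0) N0.N1=(alive,v0) N0.N2=(suspect,v1) N0.N3=(alive,v0) | N3.N0=(alive,v0) N3.N1=(alive,v0) N3.N2=(suspect,v1) N3.N3=(alive,v0)
Op 4: N1 marks N2=alive -> (alive,v1)
Op 5: N2 marks N0=alive -> (alive,v1)
Op 6: gossip N1<->N2 -> N1.N0=(alive,v1) N1.N1=(alive,v0) N1.N2=(alive,v1) N1.N3=(alive,v0) | N2.N0=(alive,v1) N2.N1=(alive,v0) N2.N2=(alive,v1) N2.N3=(alive,v0)
Op 7: gossip N1<->N2 -> N1.N0=(alive,v1) N1.N1=(alive,v0) N1.N2=(alive,v1) N1.N3=(alive,v0) | N2.N0=(alive,v1) N2.N1=(alive,v0) N2.N2=(alive,v1) N2.N3=(alive,v0)
Op 8: N2 marks N0=suspect -> (suspect,v2)
Op 9: gossip N3<->N1 -> N3.N0=(alive,v1) N3.N1=(alive,v0) N3.N2=(suspect,v1) N3.N3=(alive,v0) | N1.N0=(alive,v1) N1.N1=(alive,v0) N1.N2=(alive,v1) N1.N3=(alive,v0)

Answer: suspect 2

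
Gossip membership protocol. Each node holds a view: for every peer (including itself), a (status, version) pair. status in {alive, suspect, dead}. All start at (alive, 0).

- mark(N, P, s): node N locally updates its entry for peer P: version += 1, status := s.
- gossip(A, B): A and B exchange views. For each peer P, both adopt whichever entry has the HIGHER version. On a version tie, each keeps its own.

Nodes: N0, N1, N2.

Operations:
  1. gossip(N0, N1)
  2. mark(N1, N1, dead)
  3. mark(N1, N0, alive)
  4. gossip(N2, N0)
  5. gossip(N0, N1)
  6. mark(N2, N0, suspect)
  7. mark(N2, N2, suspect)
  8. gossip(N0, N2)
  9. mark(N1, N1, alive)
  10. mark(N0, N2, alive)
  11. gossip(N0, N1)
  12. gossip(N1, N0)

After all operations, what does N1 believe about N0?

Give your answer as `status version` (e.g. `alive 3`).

Answer: alive 1

Derivation:
Op 1: gossip N0<->N1 -> N0.N0=(alive,v0) N0.N1=(alive,v0) N0.N2=(alive,v0) | N1.N0=(alive,v0) N1.N1=(alive,v0) N1.N2=(alive,v0)
Op 2: N1 marks N1=dead -> (dead,v1)
Op 3: N1 marks N0=alive -> (alive,v1)
Op 4: gossip N2<->N0 -> N2.N0=(alive,v0) N2.N1=(alive,v0) N2.N2=(alive,v0) | N0.N0=(alive,v0) N0.N1=(alive,v0) N0.N2=(alive,v0)
Op 5: gossip N0<->N1 -> N0.N0=(alive,v1) N0.N1=(dead,v1) N0.N2=(alive,v0) | N1.N0=(alive,v1) N1.N1=(dead,v1) N1.N2=(alive,v0)
Op 6: N2 marks N0=suspect -> (suspect,v1)
Op 7: N2 marks N2=suspect -> (suspect,v1)
Op 8: gossip N0<->N2 -> N0.N0=(alive,v1) N0.N1=(dead,v1) N0.N2=(suspect,v1) | N2.N0=(suspect,v1) N2.N1=(dead,v1) N2.N2=(suspect,v1)
Op 9: N1 marks N1=alive -> (alive,v2)
Op 10: N0 marks N2=alive -> (alive,v2)
Op 11: gossip N0<->N1 -> N0.N0=(alive,v1) N0.N1=(alive,v2) N0.N2=(alive,v2) | N1.N0=(alive,v1) N1.N1=(alive,v2) N1.N2=(alive,v2)
Op 12: gossip N1<->N0 -> N1.N0=(alive,v1) N1.N1=(alive,v2) N1.N2=(alive,v2) | N0.N0=(alive,v1) N0.N1=(alive,v2) N0.N2=(alive,v2)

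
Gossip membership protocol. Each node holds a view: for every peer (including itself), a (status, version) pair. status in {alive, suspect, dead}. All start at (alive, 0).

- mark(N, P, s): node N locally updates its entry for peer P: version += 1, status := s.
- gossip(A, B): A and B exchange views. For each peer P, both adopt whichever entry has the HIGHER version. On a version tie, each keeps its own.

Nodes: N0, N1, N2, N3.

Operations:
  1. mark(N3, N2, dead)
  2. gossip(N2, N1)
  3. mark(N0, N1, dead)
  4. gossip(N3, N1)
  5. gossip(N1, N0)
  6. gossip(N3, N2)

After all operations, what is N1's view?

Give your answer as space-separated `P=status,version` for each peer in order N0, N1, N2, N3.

Answer: N0=alive,0 N1=dead,1 N2=dead,1 N3=alive,0

Derivation:
Op 1: N3 marks N2=dead -> (dead,v1)
Op 2: gossip N2<->N1 -> N2.N0=(alive,v0) N2.N1=(alive,v0) N2.N2=(alive,v0) N2.N3=(alive,v0) | N1.N0=(alive,v0) N1.N1=(alive,v0) N1.N2=(alive,v0) N1.N3=(alive,v0)
Op 3: N0 marks N1=dead -> (dead,v1)
Op 4: gossip N3<->N1 -> N3.N0=(alive,v0) N3.N1=(alive,v0) N3.N2=(dead,v1) N3.N3=(alive,v0) | N1.N0=(alive,v0) N1.N1=(alive,v0) N1.N2=(dead,v1) N1.N3=(alive,v0)
Op 5: gossip N1<->N0 -> N1.N0=(alive,v0) N1.N1=(dead,v1) N1.N2=(dead,v1) N1.N3=(alive,v0) | N0.N0=(alive,v0) N0.N1=(dead,v1) N0.N2=(dead,v1) N0.N3=(alive,v0)
Op 6: gossip N3<->N2 -> N3.N0=(alive,v0) N3.N1=(alive,v0) N3.N2=(dead,v1) N3.N3=(alive,v0) | N2.N0=(alive,v0) N2.N1=(alive,v0) N2.N2=(dead,v1) N2.N3=(alive,v0)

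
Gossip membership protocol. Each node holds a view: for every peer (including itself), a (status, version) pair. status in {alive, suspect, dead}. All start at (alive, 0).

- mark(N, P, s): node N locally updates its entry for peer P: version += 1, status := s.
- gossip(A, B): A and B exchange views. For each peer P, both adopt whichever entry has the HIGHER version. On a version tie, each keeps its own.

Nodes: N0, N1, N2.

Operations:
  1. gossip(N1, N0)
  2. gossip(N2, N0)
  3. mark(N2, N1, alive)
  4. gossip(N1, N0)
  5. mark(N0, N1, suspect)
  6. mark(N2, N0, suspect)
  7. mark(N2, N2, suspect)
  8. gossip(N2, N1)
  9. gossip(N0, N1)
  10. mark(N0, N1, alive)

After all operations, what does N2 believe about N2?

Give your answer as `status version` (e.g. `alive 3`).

Answer: suspect 1

Derivation:
Op 1: gossip N1<->N0 -> N1.N0=(alive,v0) N1.N1=(alive,v0) N1.N2=(alive,v0) | N0.N0=(alive,v0) N0.N1=(alive,v0) N0.N2=(alive,v0)
Op 2: gossip N2<->N0 -> N2.N0=(alive,v0) N2.N1=(alive,v0) N2.N2=(alive,v0) | N0.N0=(alive,v0) N0.N1=(alive,v0) N0.N2=(alive,v0)
Op 3: N2 marks N1=alive -> (alive,v1)
Op 4: gossip N1<->N0 -> N1.N0=(alive,v0) N1.N1=(alive,v0) N1.N2=(alive,v0) | N0.N0=(alive,v0) N0.N1=(alive,v0) N0.N2=(alive,v0)
Op 5: N0 marks N1=suspect -> (suspect,v1)
Op 6: N2 marks N0=suspect -> (suspect,v1)
Op 7: N2 marks N2=suspect -> (suspect,v1)
Op 8: gossip N2<->N1 -> N2.N0=(suspect,v1) N2.N1=(alive,v1) N2.N2=(suspect,v1) | N1.N0=(suspect,v1) N1.N1=(alive,v1) N1.N2=(suspect,v1)
Op 9: gossip N0<->N1 -> N0.N0=(suspect,v1) N0.N1=(suspect,v1) N0.N2=(suspect,v1) | N1.N0=(suspect,v1) N1.N1=(alive,v1) N1.N2=(suspect,v1)
Op 10: N0 marks N1=alive -> (alive,v2)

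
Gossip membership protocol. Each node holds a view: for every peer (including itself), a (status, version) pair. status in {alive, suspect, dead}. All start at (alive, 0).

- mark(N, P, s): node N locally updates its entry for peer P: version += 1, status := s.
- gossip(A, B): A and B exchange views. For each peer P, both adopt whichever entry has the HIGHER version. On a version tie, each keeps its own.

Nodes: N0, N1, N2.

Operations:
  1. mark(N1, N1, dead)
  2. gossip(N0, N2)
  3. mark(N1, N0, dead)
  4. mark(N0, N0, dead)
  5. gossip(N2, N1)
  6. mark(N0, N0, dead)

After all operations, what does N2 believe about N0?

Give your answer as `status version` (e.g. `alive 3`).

Op 1: N1 marks N1=dead -> (dead,v1)
Op 2: gossip N0<->N2 -> N0.N0=(alive,v0) N0.N1=(alive,v0) N0.N2=(alive,v0) | N2.N0=(alive,v0) N2.N1=(alive,v0) N2.N2=(alive,v0)
Op 3: N1 marks N0=dead -> (dead,v1)
Op 4: N0 marks N0=dead -> (dead,v1)
Op 5: gossip N2<->N1 -> N2.N0=(dead,v1) N2.N1=(dead,v1) N2.N2=(alive,v0) | N1.N0=(dead,v1) N1.N1=(dead,v1) N1.N2=(alive,v0)
Op 6: N0 marks N0=dead -> (dead,v2)

Answer: dead 1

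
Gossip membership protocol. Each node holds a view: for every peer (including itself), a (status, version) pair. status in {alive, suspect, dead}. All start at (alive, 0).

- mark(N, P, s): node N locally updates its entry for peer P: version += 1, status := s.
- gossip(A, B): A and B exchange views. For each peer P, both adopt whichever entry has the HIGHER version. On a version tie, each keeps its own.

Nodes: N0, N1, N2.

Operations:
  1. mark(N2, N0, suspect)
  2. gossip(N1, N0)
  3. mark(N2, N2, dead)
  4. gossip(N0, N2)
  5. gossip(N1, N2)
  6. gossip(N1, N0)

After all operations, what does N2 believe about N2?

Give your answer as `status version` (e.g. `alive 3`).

Op 1: N2 marks N0=suspect -> (suspect,v1)
Op 2: gossip N1<->N0 -> N1.N0=(alive,v0) N1.N1=(alive,v0) N1.N2=(alive,v0) | N0.N0=(alive,v0) N0.N1=(alive,v0) N0.N2=(alive,v0)
Op 3: N2 marks N2=dead -> (dead,v1)
Op 4: gossip N0<->N2 -> N0.N0=(suspect,v1) N0.N1=(alive,v0) N0.N2=(dead,v1) | N2.N0=(suspect,v1) N2.N1=(alive,v0) N2.N2=(dead,v1)
Op 5: gossip N1<->N2 -> N1.N0=(suspect,v1) N1.N1=(alive,v0) N1.N2=(dead,v1) | N2.N0=(suspect,v1) N2.N1=(alive,v0) N2.N2=(dead,v1)
Op 6: gossip N1<->N0 -> N1.N0=(suspect,v1) N1.N1=(alive,v0) N1.N2=(dead,v1) | N0.N0=(suspect,v1) N0.N1=(alive,v0) N0.N2=(dead,v1)

Answer: dead 1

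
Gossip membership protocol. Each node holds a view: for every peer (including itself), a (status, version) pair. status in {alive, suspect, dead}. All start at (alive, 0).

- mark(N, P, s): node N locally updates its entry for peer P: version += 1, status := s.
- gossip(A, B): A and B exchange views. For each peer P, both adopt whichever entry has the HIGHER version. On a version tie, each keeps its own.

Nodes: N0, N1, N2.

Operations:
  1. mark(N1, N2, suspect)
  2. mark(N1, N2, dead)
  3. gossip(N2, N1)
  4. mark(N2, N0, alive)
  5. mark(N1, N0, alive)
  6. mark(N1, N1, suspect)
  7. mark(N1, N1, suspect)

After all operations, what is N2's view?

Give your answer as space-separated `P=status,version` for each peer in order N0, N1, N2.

Op 1: N1 marks N2=suspect -> (suspect,v1)
Op 2: N1 marks N2=dead -> (dead,v2)
Op 3: gossip N2<->N1 -> N2.N0=(alive,v0) N2.N1=(alive,v0) N2.N2=(dead,v2) | N1.N0=(alive,v0) N1.N1=(alive,v0) N1.N2=(dead,v2)
Op 4: N2 marks N0=alive -> (alive,v1)
Op 5: N1 marks N0=alive -> (alive,v1)
Op 6: N1 marks N1=suspect -> (suspect,v1)
Op 7: N1 marks N1=suspect -> (suspect,v2)

Answer: N0=alive,1 N1=alive,0 N2=dead,2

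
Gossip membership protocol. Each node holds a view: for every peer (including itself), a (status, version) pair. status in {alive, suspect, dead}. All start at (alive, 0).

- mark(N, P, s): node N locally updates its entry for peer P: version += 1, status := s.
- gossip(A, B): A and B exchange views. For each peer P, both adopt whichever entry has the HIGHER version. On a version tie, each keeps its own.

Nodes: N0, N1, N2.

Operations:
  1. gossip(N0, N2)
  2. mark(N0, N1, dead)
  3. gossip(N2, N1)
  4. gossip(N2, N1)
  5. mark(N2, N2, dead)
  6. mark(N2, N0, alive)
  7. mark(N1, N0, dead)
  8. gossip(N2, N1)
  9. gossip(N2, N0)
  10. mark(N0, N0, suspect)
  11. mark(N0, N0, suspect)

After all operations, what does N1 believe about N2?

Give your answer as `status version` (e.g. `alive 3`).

Op 1: gossip N0<->N2 -> N0.N0=(alive,v0) N0.N1=(alive,v0) N0.N2=(alive,v0) | N2.N0=(alive,v0) N2.N1=(alive,v0) N2.N2=(alive,v0)
Op 2: N0 marks N1=dead -> (dead,v1)
Op 3: gossip N2<->N1 -> N2.N0=(alive,v0) N2.N1=(alive,v0) N2.N2=(alive,v0) | N1.N0=(alive,v0) N1.N1=(alive,v0) N1.N2=(alive,v0)
Op 4: gossip N2<->N1 -> N2.N0=(alive,v0) N2.N1=(alive,v0) N2.N2=(alive,v0) | N1.N0=(alive,v0) N1.N1=(alive,v0) N1.N2=(alive,v0)
Op 5: N2 marks N2=dead -> (dead,v1)
Op 6: N2 marks N0=alive -> (alive,v1)
Op 7: N1 marks N0=dead -> (dead,v1)
Op 8: gossip N2<->N1 -> N2.N0=(alive,v1) N2.N1=(alive,v0) N2.N2=(dead,v1) | N1.N0=(dead,v1) N1.N1=(alive,v0) N1.N2=(dead,v1)
Op 9: gossip N2<->N0 -> N2.N0=(alive,v1) N2.N1=(dead,v1) N2.N2=(dead,v1) | N0.N0=(alive,v1) N0.N1=(dead,v1) N0.N2=(dead,v1)
Op 10: N0 marks N0=suspect -> (suspect,v2)
Op 11: N0 marks N0=suspect -> (suspect,v3)

Answer: dead 1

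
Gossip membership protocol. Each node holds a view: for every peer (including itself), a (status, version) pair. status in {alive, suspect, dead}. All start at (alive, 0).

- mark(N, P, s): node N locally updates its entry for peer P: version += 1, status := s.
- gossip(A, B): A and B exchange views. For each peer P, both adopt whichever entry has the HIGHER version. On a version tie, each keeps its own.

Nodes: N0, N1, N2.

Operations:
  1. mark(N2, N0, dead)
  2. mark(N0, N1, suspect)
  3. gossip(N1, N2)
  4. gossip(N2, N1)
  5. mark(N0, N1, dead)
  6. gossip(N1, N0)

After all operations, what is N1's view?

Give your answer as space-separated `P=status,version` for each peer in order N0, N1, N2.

Answer: N0=dead,1 N1=dead,2 N2=alive,0

Derivation:
Op 1: N2 marks N0=dead -> (dead,v1)
Op 2: N0 marks N1=suspect -> (suspect,v1)
Op 3: gossip N1<->N2 -> N1.N0=(dead,v1) N1.N1=(alive,v0) N1.N2=(alive,v0) | N2.N0=(dead,v1) N2.N1=(alive,v0) N2.N2=(alive,v0)
Op 4: gossip N2<->N1 -> N2.N0=(dead,v1) N2.N1=(alive,v0) N2.N2=(alive,v0) | N1.N0=(dead,v1) N1.N1=(alive,v0) N1.N2=(alive,v0)
Op 5: N0 marks N1=dead -> (dead,v2)
Op 6: gossip N1<->N0 -> N1.N0=(dead,v1) N1.N1=(dead,v2) N1.N2=(alive,v0) | N0.N0=(dead,v1) N0.N1=(dead,v2) N0.N2=(alive,v0)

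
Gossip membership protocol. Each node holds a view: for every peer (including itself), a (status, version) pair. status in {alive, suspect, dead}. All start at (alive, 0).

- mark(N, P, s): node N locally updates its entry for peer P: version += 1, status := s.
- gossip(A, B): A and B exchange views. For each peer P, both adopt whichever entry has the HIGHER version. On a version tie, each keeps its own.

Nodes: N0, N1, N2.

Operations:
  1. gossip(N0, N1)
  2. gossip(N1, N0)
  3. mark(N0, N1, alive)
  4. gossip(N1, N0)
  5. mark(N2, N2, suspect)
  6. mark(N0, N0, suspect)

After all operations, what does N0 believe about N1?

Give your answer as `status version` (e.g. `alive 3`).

Answer: alive 1

Derivation:
Op 1: gossip N0<->N1 -> N0.N0=(alive,v0) N0.N1=(alive,v0) N0.N2=(alive,v0) | N1.N0=(alive,v0) N1.N1=(alive,v0) N1.N2=(alive,v0)
Op 2: gossip N1<->N0 -> N1.N0=(alive,v0) N1.N1=(alive,v0) N1.N2=(alive,v0) | N0.N0=(alive,v0) N0.N1=(alive,v0) N0.N2=(alive,v0)
Op 3: N0 marks N1=alive -> (alive,v1)
Op 4: gossip N1<->N0 -> N1.N0=(alive,v0) N1.N1=(alive,v1) N1.N2=(alive,v0) | N0.N0=(alive,v0) N0.N1=(alive,v1) N0.N2=(alive,v0)
Op 5: N2 marks N2=suspect -> (suspect,v1)
Op 6: N0 marks N0=suspect -> (suspect,v1)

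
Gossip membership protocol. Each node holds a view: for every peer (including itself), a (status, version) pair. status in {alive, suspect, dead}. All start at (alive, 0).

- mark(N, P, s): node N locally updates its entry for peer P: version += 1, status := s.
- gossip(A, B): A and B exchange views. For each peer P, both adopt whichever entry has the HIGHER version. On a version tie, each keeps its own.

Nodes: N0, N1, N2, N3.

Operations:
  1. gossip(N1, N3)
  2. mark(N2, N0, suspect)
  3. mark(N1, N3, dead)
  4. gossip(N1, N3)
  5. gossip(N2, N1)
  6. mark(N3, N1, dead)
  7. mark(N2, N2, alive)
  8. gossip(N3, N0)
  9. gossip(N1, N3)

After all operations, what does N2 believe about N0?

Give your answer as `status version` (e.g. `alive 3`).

Op 1: gossip N1<->N3 -> N1.N0=(alive,v0) N1.N1=(alive,v0) N1.N2=(alive,v0) N1.N3=(alive,v0) | N3.N0=(alive,v0) N3.N1=(alive,v0) N3.N2=(alive,v0) N3.N3=(alive,v0)
Op 2: N2 marks N0=suspect -> (suspect,v1)
Op 3: N1 marks N3=dead -> (dead,v1)
Op 4: gossip N1<->N3 -> N1.N0=(alive,v0) N1.N1=(alive,v0) N1.N2=(alive,v0) N1.N3=(dead,v1) | N3.N0=(alive,v0) N3.N1=(alive,v0) N3.N2=(alive,v0) N3.N3=(dead,v1)
Op 5: gossip N2<->N1 -> N2.N0=(suspect,v1) N2.N1=(alive,v0) N2.N2=(alive,v0) N2.N3=(dead,v1) | N1.N0=(suspect,v1) N1.N1=(alive,v0) N1.N2=(alive,v0) N1.N3=(dead,v1)
Op 6: N3 marks N1=dead -> (dead,v1)
Op 7: N2 marks N2=alive -> (alive,v1)
Op 8: gossip N3<->N0 -> N3.N0=(alive,v0) N3.N1=(dead,v1) N3.N2=(alive,v0) N3.N3=(dead,v1) | N0.N0=(alive,v0) N0.N1=(dead,v1) N0.N2=(alive,v0) N0.N3=(dead,v1)
Op 9: gossip N1<->N3 -> N1.N0=(suspect,v1) N1.N1=(dead,v1) N1.N2=(alive,v0) N1.N3=(dead,v1) | N3.N0=(suspect,v1) N3.N1=(dead,v1) N3.N2=(alive,v0) N3.N3=(dead,v1)

Answer: suspect 1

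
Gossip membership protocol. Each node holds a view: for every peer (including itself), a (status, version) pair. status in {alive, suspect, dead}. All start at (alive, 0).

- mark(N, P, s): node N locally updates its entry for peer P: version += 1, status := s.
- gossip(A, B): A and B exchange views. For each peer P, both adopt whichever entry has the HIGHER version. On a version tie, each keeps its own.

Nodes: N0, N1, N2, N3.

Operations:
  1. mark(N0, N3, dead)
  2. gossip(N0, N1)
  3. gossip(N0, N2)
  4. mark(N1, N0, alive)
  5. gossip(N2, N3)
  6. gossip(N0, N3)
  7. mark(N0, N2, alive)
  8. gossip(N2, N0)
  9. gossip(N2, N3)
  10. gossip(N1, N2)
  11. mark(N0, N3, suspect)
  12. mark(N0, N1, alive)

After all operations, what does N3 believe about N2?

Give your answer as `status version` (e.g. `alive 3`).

Answer: alive 1

Derivation:
Op 1: N0 marks N3=dead -> (dead,v1)
Op 2: gossip N0<->N1 -> N0.N0=(alive,v0) N0.N1=(alive,v0) N0.N2=(alive,v0) N0.N3=(dead,v1) | N1.N0=(alive,v0) N1.N1=(alive,v0) N1.N2=(alive,v0) N1.N3=(dead,v1)
Op 3: gossip N0<->N2 -> N0.N0=(alive,v0) N0.N1=(alive,v0) N0.N2=(alive,v0) N0.N3=(dead,v1) | N2.N0=(alive,v0) N2.N1=(alive,v0) N2.N2=(alive,v0) N2.N3=(dead,v1)
Op 4: N1 marks N0=alive -> (alive,v1)
Op 5: gossip N2<->N3 -> N2.N0=(alive,v0) N2.N1=(alive,v0) N2.N2=(alive,v0) N2.N3=(dead,v1) | N3.N0=(alive,v0) N3.N1=(alive,v0) N3.N2=(alive,v0) N3.N3=(dead,v1)
Op 6: gossip N0<->N3 -> N0.N0=(alive,v0) N0.N1=(alive,v0) N0.N2=(alive,v0) N0.N3=(dead,v1) | N3.N0=(alive,v0) N3.N1=(alive,v0) N3.N2=(alive,v0) N3.N3=(dead,v1)
Op 7: N0 marks N2=alive -> (alive,v1)
Op 8: gossip N2<->N0 -> N2.N0=(alive,v0) N2.N1=(alive,v0) N2.N2=(alive,v1) N2.N3=(dead,v1) | N0.N0=(alive,v0) N0.N1=(alive,v0) N0.N2=(alive,v1) N0.N3=(dead,v1)
Op 9: gossip N2<->N3 -> N2.N0=(alive,v0) N2.N1=(alive,v0) N2.N2=(alive,v1) N2.N3=(dead,v1) | N3.N0=(alive,v0) N3.N1=(alive,v0) N3.N2=(alive,v1) N3.N3=(dead,v1)
Op 10: gossip N1<->N2 -> N1.N0=(alive,v1) N1.N1=(alive,v0) N1.N2=(alive,v1) N1.N3=(dead,v1) | N2.N0=(alive,v1) N2.N1=(alive,v0) N2.N2=(alive,v1) N2.N3=(dead,v1)
Op 11: N0 marks N3=suspect -> (suspect,v2)
Op 12: N0 marks N1=alive -> (alive,v1)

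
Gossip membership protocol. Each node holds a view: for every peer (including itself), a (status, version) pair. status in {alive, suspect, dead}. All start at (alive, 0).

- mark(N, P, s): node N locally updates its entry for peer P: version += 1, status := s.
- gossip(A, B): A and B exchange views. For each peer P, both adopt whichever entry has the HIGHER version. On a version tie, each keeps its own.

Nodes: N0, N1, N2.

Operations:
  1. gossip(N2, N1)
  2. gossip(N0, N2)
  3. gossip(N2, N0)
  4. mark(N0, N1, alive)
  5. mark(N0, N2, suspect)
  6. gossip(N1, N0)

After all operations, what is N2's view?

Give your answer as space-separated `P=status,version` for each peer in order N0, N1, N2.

Answer: N0=alive,0 N1=alive,0 N2=alive,0

Derivation:
Op 1: gossip N2<->N1 -> N2.N0=(alive,v0) N2.N1=(alive,v0) N2.N2=(alive,v0) | N1.N0=(alive,v0) N1.N1=(alive,v0) N1.N2=(alive,v0)
Op 2: gossip N0<->N2 -> N0.N0=(alive,v0) N0.N1=(alive,v0) N0.N2=(alive,v0) | N2.N0=(alive,v0) N2.N1=(alive,v0) N2.N2=(alive,v0)
Op 3: gossip N2<->N0 -> N2.N0=(alive,v0) N2.N1=(alive,v0) N2.N2=(alive,v0) | N0.N0=(alive,v0) N0.N1=(alive,v0) N0.N2=(alive,v0)
Op 4: N0 marks N1=alive -> (alive,v1)
Op 5: N0 marks N2=suspect -> (suspect,v1)
Op 6: gossip N1<->N0 -> N1.N0=(alive,v0) N1.N1=(alive,v1) N1.N2=(suspect,v1) | N0.N0=(alive,v0) N0.N1=(alive,v1) N0.N2=(suspect,v1)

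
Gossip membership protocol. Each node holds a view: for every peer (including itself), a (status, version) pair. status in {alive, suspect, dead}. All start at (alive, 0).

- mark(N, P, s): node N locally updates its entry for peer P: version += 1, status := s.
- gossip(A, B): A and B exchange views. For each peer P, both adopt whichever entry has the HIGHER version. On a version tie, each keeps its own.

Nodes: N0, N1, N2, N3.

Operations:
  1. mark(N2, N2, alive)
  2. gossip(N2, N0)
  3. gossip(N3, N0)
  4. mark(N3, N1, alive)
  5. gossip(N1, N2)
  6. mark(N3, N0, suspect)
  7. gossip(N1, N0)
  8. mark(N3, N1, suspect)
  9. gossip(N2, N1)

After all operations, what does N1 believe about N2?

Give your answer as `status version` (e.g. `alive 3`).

Op 1: N2 marks N2=alive -> (alive,v1)
Op 2: gossip N2<->N0 -> N2.N0=(alive,v0) N2.N1=(alive,v0) N2.N2=(alive,v1) N2.N3=(alive,v0) | N0.N0=(alive,v0) N0.N1=(alive,v0) N0.N2=(alive,v1) N0.N3=(alive,v0)
Op 3: gossip N3<->N0 -> N3.N0=(alive,v0) N3.N1=(alive,v0) N3.N2=(alive,v1) N3.N3=(alive,v0) | N0.N0=(alive,v0) N0.N1=(alive,v0) N0.N2=(alive,v1) N0.N3=(alive,v0)
Op 4: N3 marks N1=alive -> (alive,v1)
Op 5: gossip N1<->N2 -> N1.N0=(alive,v0) N1.N1=(alive,v0) N1.N2=(alive,v1) N1.N3=(alive,v0) | N2.N0=(alive,v0) N2.N1=(alive,v0) N2.N2=(alive,v1) N2.N3=(alive,v0)
Op 6: N3 marks N0=suspect -> (suspect,v1)
Op 7: gossip N1<->N0 -> N1.N0=(alive,v0) N1.N1=(alive,v0) N1.N2=(alive,v1) N1.N3=(alive,v0) | N0.N0=(alive,v0) N0.N1=(alive,v0) N0.N2=(alive,v1) N0.N3=(alive,v0)
Op 8: N3 marks N1=suspect -> (suspect,v2)
Op 9: gossip N2<->N1 -> N2.N0=(alive,v0) N2.N1=(alive,v0) N2.N2=(alive,v1) N2.N3=(alive,v0) | N1.N0=(alive,v0) N1.N1=(alive,v0) N1.N2=(alive,v1) N1.N3=(alive,v0)

Answer: alive 1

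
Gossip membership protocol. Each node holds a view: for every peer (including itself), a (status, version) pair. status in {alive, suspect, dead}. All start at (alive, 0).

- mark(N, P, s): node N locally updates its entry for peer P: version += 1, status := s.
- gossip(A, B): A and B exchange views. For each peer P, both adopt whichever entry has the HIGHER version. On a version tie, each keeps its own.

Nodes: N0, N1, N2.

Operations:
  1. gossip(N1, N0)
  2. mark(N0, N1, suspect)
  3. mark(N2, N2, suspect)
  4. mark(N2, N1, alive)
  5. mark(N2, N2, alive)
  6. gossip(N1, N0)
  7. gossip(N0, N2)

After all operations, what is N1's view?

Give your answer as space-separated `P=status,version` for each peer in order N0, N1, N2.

Op 1: gossip N1<->N0 -> N1.N0=(alive,v0) N1.N1=(alive,v0) N1.N2=(alive,v0) | N0.N0=(alive,v0) N0.N1=(alive,v0) N0.N2=(alive,v0)
Op 2: N0 marks N1=suspect -> (suspect,v1)
Op 3: N2 marks N2=suspect -> (suspect,v1)
Op 4: N2 marks N1=alive -> (alive,v1)
Op 5: N2 marks N2=alive -> (alive,v2)
Op 6: gossip N1<->N0 -> N1.N0=(alive,v0) N1.N1=(suspect,v1) N1.N2=(alive,v0) | N0.N0=(alive,v0) N0.N1=(suspect,v1) N0.N2=(alive,v0)
Op 7: gossip N0<->N2 -> N0.N0=(alive,v0) N0.N1=(suspect,v1) N0.N2=(alive,v2) | N2.N0=(alive,v0) N2.N1=(alive,v1) N2.N2=(alive,v2)

Answer: N0=alive,0 N1=suspect,1 N2=alive,0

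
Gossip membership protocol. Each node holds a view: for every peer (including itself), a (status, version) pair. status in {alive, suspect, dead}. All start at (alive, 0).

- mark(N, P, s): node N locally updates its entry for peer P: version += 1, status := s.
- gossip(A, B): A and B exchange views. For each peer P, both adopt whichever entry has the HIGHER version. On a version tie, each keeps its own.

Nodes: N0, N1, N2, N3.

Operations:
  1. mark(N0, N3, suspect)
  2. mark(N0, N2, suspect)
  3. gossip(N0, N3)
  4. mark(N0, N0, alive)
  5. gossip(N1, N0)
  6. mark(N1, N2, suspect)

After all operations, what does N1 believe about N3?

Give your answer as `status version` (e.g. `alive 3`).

Op 1: N0 marks N3=suspect -> (suspect,v1)
Op 2: N0 marks N2=suspect -> (suspect,v1)
Op 3: gossip N0<->N3 -> N0.N0=(alive,v0) N0.N1=(alive,v0) N0.N2=(suspect,v1) N0.N3=(suspect,v1) | N3.N0=(alive,v0) N3.N1=(alive,v0) N3.N2=(suspect,v1) N3.N3=(suspect,v1)
Op 4: N0 marks N0=alive -> (alive,v1)
Op 5: gossip N1<->N0 -> N1.N0=(alive,v1) N1.N1=(alive,v0) N1.N2=(suspect,v1) N1.N3=(suspect,v1) | N0.N0=(alive,v1) N0.N1=(alive,v0) N0.N2=(suspect,v1) N0.N3=(suspect,v1)
Op 6: N1 marks N2=suspect -> (suspect,v2)

Answer: suspect 1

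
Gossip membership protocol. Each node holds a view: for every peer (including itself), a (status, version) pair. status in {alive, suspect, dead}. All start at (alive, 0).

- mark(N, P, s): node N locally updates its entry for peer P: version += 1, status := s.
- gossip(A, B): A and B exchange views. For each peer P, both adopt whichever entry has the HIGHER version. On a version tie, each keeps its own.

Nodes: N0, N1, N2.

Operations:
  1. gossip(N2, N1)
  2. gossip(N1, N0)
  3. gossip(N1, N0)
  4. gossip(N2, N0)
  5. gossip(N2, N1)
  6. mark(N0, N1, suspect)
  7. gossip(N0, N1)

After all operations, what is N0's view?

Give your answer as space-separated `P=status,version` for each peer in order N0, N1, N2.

Answer: N0=alive,0 N1=suspect,1 N2=alive,0

Derivation:
Op 1: gossip N2<->N1 -> N2.N0=(alive,v0) N2.N1=(alive,v0) N2.N2=(alive,v0) | N1.N0=(alive,v0) N1.N1=(alive,v0) N1.N2=(alive,v0)
Op 2: gossip N1<->N0 -> N1.N0=(alive,v0) N1.N1=(alive,v0) N1.N2=(alive,v0) | N0.N0=(alive,v0) N0.N1=(alive,v0) N0.N2=(alive,v0)
Op 3: gossip N1<->N0 -> N1.N0=(alive,v0) N1.N1=(alive,v0) N1.N2=(alive,v0) | N0.N0=(alive,v0) N0.N1=(alive,v0) N0.N2=(alive,v0)
Op 4: gossip N2<->N0 -> N2.N0=(alive,v0) N2.N1=(alive,v0) N2.N2=(alive,v0) | N0.N0=(alive,v0) N0.N1=(alive,v0) N0.N2=(alive,v0)
Op 5: gossip N2<->N1 -> N2.N0=(alive,v0) N2.N1=(alive,v0) N2.N2=(alive,v0) | N1.N0=(alive,v0) N1.N1=(alive,v0) N1.N2=(alive,v0)
Op 6: N0 marks N1=suspect -> (suspect,v1)
Op 7: gossip N0<->N1 -> N0.N0=(alive,v0) N0.N1=(suspect,v1) N0.N2=(alive,v0) | N1.N0=(alive,v0) N1.N1=(suspect,v1) N1.N2=(alive,v0)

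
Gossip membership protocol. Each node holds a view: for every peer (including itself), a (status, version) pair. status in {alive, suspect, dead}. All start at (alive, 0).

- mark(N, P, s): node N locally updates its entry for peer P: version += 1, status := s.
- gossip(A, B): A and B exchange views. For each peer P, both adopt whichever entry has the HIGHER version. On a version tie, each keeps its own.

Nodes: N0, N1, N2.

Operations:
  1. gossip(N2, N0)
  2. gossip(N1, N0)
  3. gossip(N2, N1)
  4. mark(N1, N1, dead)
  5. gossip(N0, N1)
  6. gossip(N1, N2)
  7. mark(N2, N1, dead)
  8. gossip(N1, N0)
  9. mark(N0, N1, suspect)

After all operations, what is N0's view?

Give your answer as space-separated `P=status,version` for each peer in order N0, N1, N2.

Op 1: gossip N2<->N0 -> N2.N0=(alive,v0) N2.N1=(alive,v0) N2.N2=(alive,v0) | N0.N0=(alive,v0) N0.N1=(alive,v0) N0.N2=(alive,v0)
Op 2: gossip N1<->N0 -> N1.N0=(alive,v0) N1.N1=(alive,v0) N1.N2=(alive,v0) | N0.N0=(alive,v0) N0.N1=(alive,v0) N0.N2=(alive,v0)
Op 3: gossip N2<->N1 -> N2.N0=(alive,v0) N2.N1=(alive,v0) N2.N2=(alive,v0) | N1.N0=(alive,v0) N1.N1=(alive,v0) N1.N2=(alive,v0)
Op 4: N1 marks N1=dead -> (dead,v1)
Op 5: gossip N0<->N1 -> N0.N0=(alive,v0) N0.N1=(dead,v1) N0.N2=(alive,v0) | N1.N0=(alive,v0) N1.N1=(dead,v1) N1.N2=(alive,v0)
Op 6: gossip N1<->N2 -> N1.N0=(alive,v0) N1.N1=(dead,v1) N1.N2=(alive,v0) | N2.N0=(alive,v0) N2.N1=(dead,v1) N2.N2=(alive,v0)
Op 7: N2 marks N1=dead -> (dead,v2)
Op 8: gossip N1<->N0 -> N1.N0=(alive,v0) N1.N1=(dead,v1) N1.N2=(alive,v0) | N0.N0=(alive,v0) N0.N1=(dead,v1) N0.N2=(alive,v0)
Op 9: N0 marks N1=suspect -> (suspect,v2)

Answer: N0=alive,0 N1=suspect,2 N2=alive,0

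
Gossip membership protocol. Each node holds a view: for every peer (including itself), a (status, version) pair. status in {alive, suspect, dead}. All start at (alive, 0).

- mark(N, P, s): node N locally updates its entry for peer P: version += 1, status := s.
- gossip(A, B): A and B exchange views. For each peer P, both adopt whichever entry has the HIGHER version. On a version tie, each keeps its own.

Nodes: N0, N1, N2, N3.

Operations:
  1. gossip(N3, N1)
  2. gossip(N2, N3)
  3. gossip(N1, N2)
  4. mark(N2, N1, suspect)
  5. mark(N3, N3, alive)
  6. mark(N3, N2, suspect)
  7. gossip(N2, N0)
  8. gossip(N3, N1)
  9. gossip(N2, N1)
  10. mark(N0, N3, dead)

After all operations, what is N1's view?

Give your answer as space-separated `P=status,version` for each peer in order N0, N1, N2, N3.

Op 1: gossip N3<->N1 -> N3.N0=(alive,v0) N3.N1=(alive,v0) N3.N2=(alive,v0) N3.N3=(alive,v0) | N1.N0=(alive,v0) N1.N1=(alive,v0) N1.N2=(alive,v0) N1.N3=(alive,v0)
Op 2: gossip N2<->N3 -> N2.N0=(alive,v0) N2.N1=(alive,v0) N2.N2=(alive,v0) N2.N3=(alive,v0) | N3.N0=(alive,v0) N3.N1=(alive,v0) N3.N2=(alive,v0) N3.N3=(alive,v0)
Op 3: gossip N1<->N2 -> N1.N0=(alive,v0) N1.N1=(alive,v0) N1.N2=(alive,v0) N1.N3=(alive,v0) | N2.N0=(alive,v0) N2.N1=(alive,v0) N2.N2=(alive,v0) N2.N3=(alive,v0)
Op 4: N2 marks N1=suspect -> (suspect,v1)
Op 5: N3 marks N3=alive -> (alive,v1)
Op 6: N3 marks N2=suspect -> (suspect,v1)
Op 7: gossip N2<->N0 -> N2.N0=(alive,v0) N2.N1=(suspect,v1) N2.N2=(alive,v0) N2.N3=(alive,v0) | N0.N0=(alive,v0) N0.N1=(suspect,v1) N0.N2=(alive,v0) N0.N3=(alive,v0)
Op 8: gossip N3<->N1 -> N3.N0=(alive,v0) N3.N1=(alive,v0) N3.N2=(suspect,v1) N3.N3=(alive,v1) | N1.N0=(alive,v0) N1.N1=(alive,v0) N1.N2=(suspect,v1) N1.N3=(alive,v1)
Op 9: gossip N2<->N1 -> N2.N0=(alive,v0) N2.N1=(suspect,v1) N2.N2=(suspect,v1) N2.N3=(alive,v1) | N1.N0=(alive,v0) N1.N1=(suspect,v1) N1.N2=(suspect,v1) N1.N3=(alive,v1)
Op 10: N0 marks N3=dead -> (dead,v1)

Answer: N0=alive,0 N1=suspect,1 N2=suspect,1 N3=alive,1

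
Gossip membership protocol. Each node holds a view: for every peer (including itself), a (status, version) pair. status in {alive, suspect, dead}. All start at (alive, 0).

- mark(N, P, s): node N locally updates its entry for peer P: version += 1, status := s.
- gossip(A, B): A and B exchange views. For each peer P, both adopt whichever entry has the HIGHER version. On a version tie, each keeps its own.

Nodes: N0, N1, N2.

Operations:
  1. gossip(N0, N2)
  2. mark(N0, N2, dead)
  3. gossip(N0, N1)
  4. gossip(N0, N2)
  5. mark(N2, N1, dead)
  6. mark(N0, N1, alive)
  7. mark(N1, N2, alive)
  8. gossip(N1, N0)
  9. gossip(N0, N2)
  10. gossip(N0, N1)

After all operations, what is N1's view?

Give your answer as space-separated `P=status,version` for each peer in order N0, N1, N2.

Answer: N0=alive,0 N1=alive,1 N2=alive,2

Derivation:
Op 1: gossip N0<->N2 -> N0.N0=(alive,v0) N0.N1=(alive,v0) N0.N2=(alive,v0) | N2.N0=(alive,v0) N2.N1=(alive,v0) N2.N2=(alive,v0)
Op 2: N0 marks N2=dead -> (dead,v1)
Op 3: gossip N0<->N1 -> N0.N0=(alive,v0) N0.N1=(alive,v0) N0.N2=(dead,v1) | N1.N0=(alive,v0) N1.N1=(alive,v0) N1.N2=(dead,v1)
Op 4: gossip N0<->N2 -> N0.N0=(alive,v0) N0.N1=(alive,v0) N0.N2=(dead,v1) | N2.N0=(alive,v0) N2.N1=(alive,v0) N2.N2=(dead,v1)
Op 5: N2 marks N1=dead -> (dead,v1)
Op 6: N0 marks N1=alive -> (alive,v1)
Op 7: N1 marks N2=alive -> (alive,v2)
Op 8: gossip N1<->N0 -> N1.N0=(alive,v0) N1.N1=(alive,v1) N1.N2=(alive,v2) | N0.N0=(alive,v0) N0.N1=(alive,v1) N0.N2=(alive,v2)
Op 9: gossip N0<->N2 -> N0.N0=(alive,v0) N0.N1=(alive,v1) N0.N2=(alive,v2) | N2.N0=(alive,v0) N2.N1=(dead,v1) N2.N2=(alive,v2)
Op 10: gossip N0<->N1 -> N0.N0=(alive,v0) N0.N1=(alive,v1) N0.N2=(alive,v2) | N1.N0=(alive,v0) N1.N1=(alive,v1) N1.N2=(alive,v2)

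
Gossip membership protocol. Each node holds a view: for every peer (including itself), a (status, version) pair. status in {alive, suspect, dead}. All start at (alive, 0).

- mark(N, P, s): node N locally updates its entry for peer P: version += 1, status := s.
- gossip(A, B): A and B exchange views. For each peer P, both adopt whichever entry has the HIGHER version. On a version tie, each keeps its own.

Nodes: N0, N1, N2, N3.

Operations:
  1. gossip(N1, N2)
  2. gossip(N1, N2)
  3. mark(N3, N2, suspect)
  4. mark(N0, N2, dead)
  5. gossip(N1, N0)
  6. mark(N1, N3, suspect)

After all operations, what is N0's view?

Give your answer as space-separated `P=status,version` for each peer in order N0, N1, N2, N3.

Op 1: gossip N1<->N2 -> N1.N0=(alive,v0) N1.N1=(alive,v0) N1.N2=(alive,v0) N1.N3=(alive,v0) | N2.N0=(alive,v0) N2.N1=(alive,v0) N2.N2=(alive,v0) N2.N3=(alive,v0)
Op 2: gossip N1<->N2 -> N1.N0=(alive,v0) N1.N1=(alive,v0) N1.N2=(alive,v0) N1.N3=(alive,v0) | N2.N0=(alive,v0) N2.N1=(alive,v0) N2.N2=(alive,v0) N2.N3=(alive,v0)
Op 3: N3 marks N2=suspect -> (suspect,v1)
Op 4: N0 marks N2=dead -> (dead,v1)
Op 5: gossip N1<->N0 -> N1.N0=(alive,v0) N1.N1=(alive,v0) N1.N2=(dead,v1) N1.N3=(alive,v0) | N0.N0=(alive,v0) N0.N1=(alive,v0) N0.N2=(dead,v1) N0.N3=(alive,v0)
Op 6: N1 marks N3=suspect -> (suspect,v1)

Answer: N0=alive,0 N1=alive,0 N2=dead,1 N3=alive,0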